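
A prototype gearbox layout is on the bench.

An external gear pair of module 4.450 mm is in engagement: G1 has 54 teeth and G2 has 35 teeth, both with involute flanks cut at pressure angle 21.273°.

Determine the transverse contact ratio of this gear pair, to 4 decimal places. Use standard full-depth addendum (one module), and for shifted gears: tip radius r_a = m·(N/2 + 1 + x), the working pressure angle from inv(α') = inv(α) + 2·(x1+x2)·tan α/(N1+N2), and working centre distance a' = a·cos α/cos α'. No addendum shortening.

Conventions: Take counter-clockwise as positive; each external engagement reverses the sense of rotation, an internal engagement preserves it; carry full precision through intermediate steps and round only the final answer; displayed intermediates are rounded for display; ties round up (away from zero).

class = single-mesh tooth geometry [involute pair 54T × 35T, m = 4.450]
base radii: r_b1 = 111.963256, r_b2 = 72.568777
tip radii: r_a1 = 124.600000, r_a2 = 82.325000
no profile shift: α' = α, a' = a
action lengths: √(r_a1²−r_b1²) = 54.675309, √(r_a2²−r_b2²) = 38.873876
base pitch p_b = π·m·cos α = 13.027516
CR = (54.675309 + 38.873876 − 198.025000·sin 21.27300°)/13.027516 = 1.665959
contact ratio ≈ 1.6660

1.6660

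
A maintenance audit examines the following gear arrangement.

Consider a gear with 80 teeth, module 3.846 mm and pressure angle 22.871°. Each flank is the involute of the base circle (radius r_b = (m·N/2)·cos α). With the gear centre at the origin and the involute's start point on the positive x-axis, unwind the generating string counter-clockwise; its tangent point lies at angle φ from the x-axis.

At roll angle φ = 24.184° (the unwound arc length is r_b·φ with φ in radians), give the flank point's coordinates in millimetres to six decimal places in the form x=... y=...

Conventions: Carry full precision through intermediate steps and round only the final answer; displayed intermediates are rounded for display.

x=153.815298 y=3.490175

topology: single-mesh involute geometry — m = 3.846, N = 80
pitch radius r_p = m·N/2 = 3.846·80/2 = 153.840000
base radius r_b = r_p·cos α = 153.840000·cos 22.871° = 141.745444
roll angle φ = 24.184° = 0.42209043 rad
x = r_b·(cos φ + φ·sin φ) = 153.815298
y = r_b·(sin φ − φ·cos φ) = 3.490175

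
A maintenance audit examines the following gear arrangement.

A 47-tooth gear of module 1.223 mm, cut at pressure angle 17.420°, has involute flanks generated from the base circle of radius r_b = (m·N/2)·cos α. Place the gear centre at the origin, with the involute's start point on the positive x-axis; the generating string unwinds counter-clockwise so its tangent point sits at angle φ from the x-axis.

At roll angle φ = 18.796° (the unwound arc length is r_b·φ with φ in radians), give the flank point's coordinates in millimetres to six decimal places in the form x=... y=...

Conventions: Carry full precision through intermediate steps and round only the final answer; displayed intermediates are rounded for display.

x=28.858451 y=0.319250

single-mesh involute tooth geometry (47T wheel at module 1.223)
pitch radius r_p = m·N/2 = 1.223·47/2 = 28.740500
base radius r_b = r_p·cos α = 28.740500·cos 17.420° = 27.422342
roll angle φ = 18.796° = 0.32805209 rad
x = r_b·(cos φ + φ·sin φ) = 28.858451
y = r_b·(sin φ − φ·cos φ) = 0.319250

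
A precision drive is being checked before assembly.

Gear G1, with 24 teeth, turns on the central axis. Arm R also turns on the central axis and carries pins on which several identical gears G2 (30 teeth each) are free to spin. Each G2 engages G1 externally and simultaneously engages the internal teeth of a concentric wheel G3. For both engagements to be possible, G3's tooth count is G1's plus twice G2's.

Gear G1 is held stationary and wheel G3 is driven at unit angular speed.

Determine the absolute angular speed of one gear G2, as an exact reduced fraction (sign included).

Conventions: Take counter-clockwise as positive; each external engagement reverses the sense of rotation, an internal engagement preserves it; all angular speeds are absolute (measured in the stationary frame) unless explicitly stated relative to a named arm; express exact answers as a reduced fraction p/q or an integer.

7/5

topology: planetary set — G1 24T / G2 30T / G3 84T, arm = carrier (Willis)
ring teeth: 24 + 2·30 = 84
24(ω_sun−ω_arm) = −84(ω_ring−ω_arm),  ω_sun = 0, ω_ring = 1
24(0−ω_arm) = −84(1−ω_arm)  ⇒  108·ω_arm = 84  ⇒  ω_arm = 7/9
sun–planet mesh: 24·(0−7/9) = −30·(ω_p−ω_arm)  ⇒  ω_p−ω_arm = 28/45
ω_p = 7/9 + 28/45 = 7/5
exact speed ratio = 7/5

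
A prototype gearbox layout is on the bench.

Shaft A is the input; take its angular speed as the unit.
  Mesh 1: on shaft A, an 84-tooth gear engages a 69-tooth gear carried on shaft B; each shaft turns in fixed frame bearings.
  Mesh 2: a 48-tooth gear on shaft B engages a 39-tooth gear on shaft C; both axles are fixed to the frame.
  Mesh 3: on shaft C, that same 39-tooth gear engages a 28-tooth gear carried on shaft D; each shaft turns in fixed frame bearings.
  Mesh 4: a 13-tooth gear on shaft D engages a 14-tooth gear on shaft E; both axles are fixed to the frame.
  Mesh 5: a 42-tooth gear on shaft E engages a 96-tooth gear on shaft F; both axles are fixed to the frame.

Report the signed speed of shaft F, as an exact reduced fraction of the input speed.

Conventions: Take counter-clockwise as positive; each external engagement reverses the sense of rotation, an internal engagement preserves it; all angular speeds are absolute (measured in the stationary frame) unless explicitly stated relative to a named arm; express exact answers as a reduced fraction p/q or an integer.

5-mesh fixed-axis compound train (all bearings frame-fixed)
mesh 1 [84T→69T]: |ω|/ω_in = 1×84/69 = 28/23, sense flips to −
mesh 2 [48T→39T]: |ω|/ω_in = (28/23)×48/39 = 448/299, sense flips to +
mesh 3 [39T→28T]: |ω|/ω_in = (448/299)×39/28 = 48/23, sense flips to −
mesh 4 [13T→14T]: |ω|/ω_in = (48/23)×13/14 = 312/161, sense flips to +
mesh 5 [42T→96T]: |ω|/ω_in = (312/161)×42/96 = 39/46, sense flips to −
signed output speed (× input speed) = -39/46

-39/46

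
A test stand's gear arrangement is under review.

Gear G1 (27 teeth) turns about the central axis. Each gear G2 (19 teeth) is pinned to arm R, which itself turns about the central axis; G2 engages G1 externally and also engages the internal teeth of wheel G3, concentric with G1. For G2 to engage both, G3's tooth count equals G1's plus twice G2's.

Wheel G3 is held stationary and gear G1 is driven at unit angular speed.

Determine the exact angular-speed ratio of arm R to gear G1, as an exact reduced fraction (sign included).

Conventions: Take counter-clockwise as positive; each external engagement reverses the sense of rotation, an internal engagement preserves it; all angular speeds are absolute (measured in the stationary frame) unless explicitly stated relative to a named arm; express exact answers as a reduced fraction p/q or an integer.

27/92

topology: planetary set — G1 27T / G2 19T / G3 65T, arm = carrier (Willis)
ring teeth: 27 + 2·19 = 65
27(ω_sun−ω_arm) = −65(ω_ring−ω_arm),  ω_ring = 0, ω_sun = 1
27(1−ω_arm) = −65(0−ω_arm)  ⇒  92·ω_arm = 27  ⇒  ω_arm = 27/92
ω_out/ω_in = 27/92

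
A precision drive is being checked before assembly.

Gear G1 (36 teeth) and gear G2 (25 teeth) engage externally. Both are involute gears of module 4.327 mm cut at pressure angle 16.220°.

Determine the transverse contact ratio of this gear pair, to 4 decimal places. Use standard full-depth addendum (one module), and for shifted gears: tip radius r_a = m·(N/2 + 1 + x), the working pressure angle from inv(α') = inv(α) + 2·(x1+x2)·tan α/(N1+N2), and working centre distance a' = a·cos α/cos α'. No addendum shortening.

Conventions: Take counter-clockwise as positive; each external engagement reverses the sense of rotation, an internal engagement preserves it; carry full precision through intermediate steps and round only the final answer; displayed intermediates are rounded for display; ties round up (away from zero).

topology: single-mesh involute geometry — m = 4.327, 36T/25T pair
base radii: r_b1 = 74.785844, r_b2 = 51.934614
tip radii: r_a1 = 82.213000, r_a2 = 58.414500
no profile shift: α' = α, a' = a
action lengths: √(r_a1²−r_b1²) = 34.147545, √(r_a2²−r_b2²) = 26.740412
base pitch p_b = π·m·cos α = 13.052592
CR = (34.147545 + 26.740412 − 131.973500·sin 16.22000°)/13.052592 = 1.840576
contact ratio ≈ 1.8406

1.8406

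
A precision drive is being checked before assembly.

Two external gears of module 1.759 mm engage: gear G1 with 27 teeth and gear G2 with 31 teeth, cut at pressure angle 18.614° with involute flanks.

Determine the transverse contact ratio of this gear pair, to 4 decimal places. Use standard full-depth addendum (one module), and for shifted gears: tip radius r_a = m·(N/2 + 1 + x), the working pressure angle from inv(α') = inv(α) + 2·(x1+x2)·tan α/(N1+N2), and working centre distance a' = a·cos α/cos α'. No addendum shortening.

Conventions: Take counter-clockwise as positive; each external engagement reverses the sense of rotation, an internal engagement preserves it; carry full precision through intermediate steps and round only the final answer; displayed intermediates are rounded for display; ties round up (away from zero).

single-mesh involute tooth geometry (27T engaging 31T at module 1.759)
base radii: r_b1 = 22.504331, r_b2 = 25.838306
tip radii: r_a1 = 25.505500, r_a2 = 29.023500
no profile shift: α' = α, a' = a
action lengths: √(r_a1²−r_b1²) = 12.003567, √(r_a2²−r_b2²) = 13.219133
base pitch p_b = π·m·cos α = 5.236996
CR = (12.003567 + 13.219133 − 51.011000·sin 18.61400°)/5.236996 = 1.707172
contact ratio ≈ 1.7072

1.7072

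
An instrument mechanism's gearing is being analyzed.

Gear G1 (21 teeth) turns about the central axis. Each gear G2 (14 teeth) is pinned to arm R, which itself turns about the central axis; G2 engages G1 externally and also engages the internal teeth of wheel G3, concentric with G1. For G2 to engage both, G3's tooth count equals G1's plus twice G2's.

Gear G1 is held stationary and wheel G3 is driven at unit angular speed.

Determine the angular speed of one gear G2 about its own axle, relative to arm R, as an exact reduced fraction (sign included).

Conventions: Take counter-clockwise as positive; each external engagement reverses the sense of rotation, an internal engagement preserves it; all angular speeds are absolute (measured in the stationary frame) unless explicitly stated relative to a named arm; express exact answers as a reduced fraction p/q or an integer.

recognized (axles ride arm R): planetary set, 21/14/49 teeth
ring teeth: 21 + 2·14 = 49
21(ω_sun−ω_arm) = −49(ω_ring−ω_arm),  ω_sun = 0, ω_ring = 1
21(0−ω_arm) = −49(1−ω_arm)  ⇒  70·ω_arm = 49  ⇒  ω_arm = 7/10
sun–planet mesh: 21·(0−7/10) = −14·(ω_p−ω_arm)  ⇒  ω_p−ω_arm = 21/20
exact speed ratio = 21/20

21/20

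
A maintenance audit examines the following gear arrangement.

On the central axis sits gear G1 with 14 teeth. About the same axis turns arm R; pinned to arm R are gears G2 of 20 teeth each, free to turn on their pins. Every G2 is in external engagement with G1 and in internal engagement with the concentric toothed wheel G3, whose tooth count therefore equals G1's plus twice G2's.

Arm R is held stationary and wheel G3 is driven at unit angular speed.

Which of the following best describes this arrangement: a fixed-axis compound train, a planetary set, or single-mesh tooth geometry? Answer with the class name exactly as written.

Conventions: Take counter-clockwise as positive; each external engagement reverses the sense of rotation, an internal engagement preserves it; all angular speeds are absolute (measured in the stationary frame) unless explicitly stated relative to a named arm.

planetary set (14T centre, 20T on arm, 54T internal) — Willis relation
classification: planetary set

planetary set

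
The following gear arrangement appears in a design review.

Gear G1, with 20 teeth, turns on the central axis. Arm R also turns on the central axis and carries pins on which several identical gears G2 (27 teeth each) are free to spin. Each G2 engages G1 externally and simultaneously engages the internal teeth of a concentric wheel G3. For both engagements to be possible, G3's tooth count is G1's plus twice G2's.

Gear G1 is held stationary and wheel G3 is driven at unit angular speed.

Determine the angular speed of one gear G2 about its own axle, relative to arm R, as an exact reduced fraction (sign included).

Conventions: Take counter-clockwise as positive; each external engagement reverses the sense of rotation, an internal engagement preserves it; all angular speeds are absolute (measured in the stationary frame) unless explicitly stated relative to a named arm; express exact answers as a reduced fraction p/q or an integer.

planetary set (20T centre, 27T on arm, 74T internal) — Willis relation
ring teeth: 20 + 2·27 = 74
20(ω_sun−ω_arm) = −74(ω_ring−ω_arm),  ω_sun = 0, ω_ring = 1
20(0−ω_arm) = −74(1−ω_arm)  ⇒  94·ω_arm = 74  ⇒  ω_arm = 37/47
sun–planet mesh: 20·(0−37/47) = −27·(ω_p−ω_arm)  ⇒  ω_p−ω_arm = 740/1269
exact speed ratio = 740/1269

740/1269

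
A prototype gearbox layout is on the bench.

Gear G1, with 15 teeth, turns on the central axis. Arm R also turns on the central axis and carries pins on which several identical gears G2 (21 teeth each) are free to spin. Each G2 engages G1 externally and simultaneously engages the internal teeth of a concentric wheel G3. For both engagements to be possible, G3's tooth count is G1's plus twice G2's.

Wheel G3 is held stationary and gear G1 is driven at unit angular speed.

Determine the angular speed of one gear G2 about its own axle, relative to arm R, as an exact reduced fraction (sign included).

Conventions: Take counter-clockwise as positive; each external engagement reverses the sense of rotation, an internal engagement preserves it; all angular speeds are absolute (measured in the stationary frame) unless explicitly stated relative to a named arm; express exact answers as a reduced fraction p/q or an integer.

-95/168

topology: planetary set — G1 15T / G2 21T / G3 57T, arm = carrier (Willis)
ring teeth: 15 + 2·21 = 57
15(ω_sun−ω_arm) = −57(ω_ring−ω_arm),  ω_ring = 0, ω_sun = 1
15(1−ω_arm) = −57(0−ω_arm)  ⇒  72·ω_arm = 15  ⇒  ω_arm = 5/24
sun–planet mesh: 15·(1−5/24) = −21·(ω_p−ω_arm)  ⇒  ω_p−ω_arm = -95/168
exact speed ratio = -95/168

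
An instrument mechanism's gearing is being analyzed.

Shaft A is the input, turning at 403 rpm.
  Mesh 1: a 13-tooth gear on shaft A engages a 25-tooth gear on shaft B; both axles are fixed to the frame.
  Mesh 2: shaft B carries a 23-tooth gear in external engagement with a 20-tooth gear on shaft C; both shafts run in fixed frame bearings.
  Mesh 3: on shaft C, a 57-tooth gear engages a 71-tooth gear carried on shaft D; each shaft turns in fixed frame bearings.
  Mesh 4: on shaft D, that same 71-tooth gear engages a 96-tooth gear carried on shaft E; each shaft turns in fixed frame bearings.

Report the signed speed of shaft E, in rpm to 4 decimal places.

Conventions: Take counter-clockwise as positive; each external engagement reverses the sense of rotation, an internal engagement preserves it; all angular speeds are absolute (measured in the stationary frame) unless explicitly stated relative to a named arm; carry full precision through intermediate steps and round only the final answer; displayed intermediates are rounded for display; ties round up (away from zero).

+143.0902 rpm

class = fixed-axis compound train [4 meshes; 4 ratios multiply, 4 sense flips]
mesh 1 [13T→25T]: ω = 403.0000×13/25 = 209.5600 rpm, sense flips to −
mesh 2 [23T→20T]: ω = 209.5600×23/20 = 240.9940 rpm, sense flips to +
mesh 3 [57T→71T]: ω = 240.9940×57/71 = 193.4741 rpm, sense flips to −
mesh 4 [71T→96T]: ω = 193.4741×71/96 = 143.0902 rpm, sense flips to +
signed output speed = +143.0902 rpm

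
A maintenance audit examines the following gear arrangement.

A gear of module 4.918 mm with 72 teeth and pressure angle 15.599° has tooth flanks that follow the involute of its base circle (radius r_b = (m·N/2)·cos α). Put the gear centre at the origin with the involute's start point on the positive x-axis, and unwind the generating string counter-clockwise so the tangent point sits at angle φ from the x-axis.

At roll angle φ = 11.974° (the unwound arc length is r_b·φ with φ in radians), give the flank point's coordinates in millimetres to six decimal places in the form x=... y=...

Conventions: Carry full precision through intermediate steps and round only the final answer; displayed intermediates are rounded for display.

x=174.210158 y=0.516563

recognized (one wheel, involute flank): single-mesh tooth geometry, m = 4.918, N = 72
pitch radius r_p = m·N/2 = 4.918·72/2 = 177.048000
base radius r_b = r_p·cos α = 177.048000·cos 15.599° = 170.526837
roll angle φ = 11.974° = 0.20898572 rad
x = r_b·(cos φ + φ·sin φ) = 174.210158
y = r_b·(sin φ − φ·cos φ) = 0.516563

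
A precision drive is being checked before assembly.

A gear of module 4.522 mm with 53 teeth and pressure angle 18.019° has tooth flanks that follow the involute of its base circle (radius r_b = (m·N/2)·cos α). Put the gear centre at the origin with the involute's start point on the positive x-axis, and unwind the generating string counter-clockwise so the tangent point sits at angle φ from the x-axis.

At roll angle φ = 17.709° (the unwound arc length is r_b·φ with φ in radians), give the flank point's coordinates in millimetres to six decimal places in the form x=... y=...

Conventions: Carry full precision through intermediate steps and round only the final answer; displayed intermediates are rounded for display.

x=119.269492 y=1.110898

topology: single-mesh involute geometry — m = 4.522, N = 53
pitch radius r_p = m·N/2 = 4.522·53/2 = 119.833000
base radius r_b = r_p·cos α = 119.833000·cos 18.019° = 113.955669
roll angle φ = 17.709° = 0.30908036 rad
x = r_b·(cos φ + φ·sin φ) = 119.269492
y = r_b·(sin φ − φ·cos φ) = 1.110898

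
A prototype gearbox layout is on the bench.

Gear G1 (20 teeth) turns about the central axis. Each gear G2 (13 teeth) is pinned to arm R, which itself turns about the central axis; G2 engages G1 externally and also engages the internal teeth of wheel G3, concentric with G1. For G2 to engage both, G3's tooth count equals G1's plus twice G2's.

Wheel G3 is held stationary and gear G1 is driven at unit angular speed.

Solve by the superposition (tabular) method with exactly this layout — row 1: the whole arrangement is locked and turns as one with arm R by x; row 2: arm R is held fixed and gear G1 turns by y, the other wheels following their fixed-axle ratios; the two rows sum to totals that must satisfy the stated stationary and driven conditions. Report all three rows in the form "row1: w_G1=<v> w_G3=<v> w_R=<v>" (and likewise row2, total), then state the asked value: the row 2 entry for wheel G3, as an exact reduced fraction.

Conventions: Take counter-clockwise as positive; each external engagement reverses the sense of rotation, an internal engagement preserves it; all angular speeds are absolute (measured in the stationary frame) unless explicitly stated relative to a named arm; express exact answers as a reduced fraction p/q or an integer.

row1: w_G1=10/33 w_G3=10/33 w_R=10/33
row2: w_G1=23/33 w_G3=-10/33 w_R=0
total: w_G1=1 w_G3=0 w_R=10/33
asked value: -10/33

planetary set (20T centre, 13T on arm, 46T internal) — Willis relation
row 1: whole set turns with the arm by x
row 2 — arm fixed, fixed-axis ratios: sun y, ring −(20/46)·y, arm 0
boundary: total ω_ring = x − (20/46)·y = 0 and total ω_sun = x + y = 1  ⇒  y = 23/33, x = 10/33
row 2 ring = −(20/46)·23/33 = -10/33
totals (row 1 + row 2): sun 10/33 + 23/33 = 1, ring 10/33 + (-10/33) = 0, arm 10/33 + 0 = 10/33
asked cell (row2, ring) = -10/33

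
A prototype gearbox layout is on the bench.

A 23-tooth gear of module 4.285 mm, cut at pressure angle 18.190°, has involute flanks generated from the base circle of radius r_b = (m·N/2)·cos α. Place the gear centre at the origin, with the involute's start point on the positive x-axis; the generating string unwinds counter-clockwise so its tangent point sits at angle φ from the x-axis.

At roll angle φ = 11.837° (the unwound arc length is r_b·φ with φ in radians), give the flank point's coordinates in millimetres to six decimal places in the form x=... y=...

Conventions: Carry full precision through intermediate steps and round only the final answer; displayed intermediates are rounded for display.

recognized (one wheel, involute flank): single-mesh tooth geometry, m = 4.285, N = 23
pitch radius r_p = m·N/2 = 4.285·23/2 = 49.277500
base radius r_b = r_p·cos α = 49.277500·cos 18.190° = 46.814933
roll angle φ = 11.837° = 0.20659462 rad
x = r_b·(cos φ + φ·sin φ) = 47.803360
y = r_b·(sin φ − φ·cos φ) = 0.137014

x=47.803360 y=0.137014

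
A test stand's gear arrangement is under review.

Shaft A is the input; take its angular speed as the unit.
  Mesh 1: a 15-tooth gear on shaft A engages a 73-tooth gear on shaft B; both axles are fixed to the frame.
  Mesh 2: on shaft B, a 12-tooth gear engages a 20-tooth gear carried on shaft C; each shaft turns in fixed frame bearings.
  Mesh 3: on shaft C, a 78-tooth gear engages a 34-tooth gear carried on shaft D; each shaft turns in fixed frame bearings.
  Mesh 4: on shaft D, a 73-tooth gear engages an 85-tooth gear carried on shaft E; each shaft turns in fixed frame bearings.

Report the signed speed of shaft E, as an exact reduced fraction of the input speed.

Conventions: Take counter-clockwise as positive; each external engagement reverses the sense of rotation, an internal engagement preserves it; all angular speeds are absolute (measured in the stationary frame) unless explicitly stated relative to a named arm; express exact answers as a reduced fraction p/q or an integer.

351/1445

4-mesh fixed-axis compound train (all bearings frame-fixed)
mesh 1 [15T→73T]: |ω|/ω_in = 1×15/73 = 15/73, sense flips to −
mesh 2 [12T→20T]: |ω|/ω_in = (15/73)×12/20 = 9/73, sense flips to +
mesh 3 [78T→34T]: |ω|/ω_in = (9/73)×78/34 = 351/1241, sense flips to −
mesh 4 [73T→85T]: |ω|/ω_in = (351/1241)×73/85 = 351/1445, sense flips to +
signed output speed (× input speed) = 351/1445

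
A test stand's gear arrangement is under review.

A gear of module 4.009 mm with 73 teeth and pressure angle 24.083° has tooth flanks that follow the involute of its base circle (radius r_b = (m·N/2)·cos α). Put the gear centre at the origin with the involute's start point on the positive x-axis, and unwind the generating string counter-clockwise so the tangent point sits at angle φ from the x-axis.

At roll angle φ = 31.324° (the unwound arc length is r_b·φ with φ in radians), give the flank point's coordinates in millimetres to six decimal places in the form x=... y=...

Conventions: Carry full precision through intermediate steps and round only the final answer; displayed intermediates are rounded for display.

class = single-mesh tooth geometry [base-circle involute, m = 4.009, 73T]
pitch radius r_p = m·N/2 = 4.009·73/2 = 146.328500
base radius r_b = r_p·cos α = 146.328500·cos 24.083° = 133.591378
roll angle φ = 31.324° = 0.54670693 rad
x = r_b·(cos φ + φ·sin φ) = 152.088640
y = r_b·(sin φ − φ·cos φ) = 7.061296

x=152.088640 y=7.061296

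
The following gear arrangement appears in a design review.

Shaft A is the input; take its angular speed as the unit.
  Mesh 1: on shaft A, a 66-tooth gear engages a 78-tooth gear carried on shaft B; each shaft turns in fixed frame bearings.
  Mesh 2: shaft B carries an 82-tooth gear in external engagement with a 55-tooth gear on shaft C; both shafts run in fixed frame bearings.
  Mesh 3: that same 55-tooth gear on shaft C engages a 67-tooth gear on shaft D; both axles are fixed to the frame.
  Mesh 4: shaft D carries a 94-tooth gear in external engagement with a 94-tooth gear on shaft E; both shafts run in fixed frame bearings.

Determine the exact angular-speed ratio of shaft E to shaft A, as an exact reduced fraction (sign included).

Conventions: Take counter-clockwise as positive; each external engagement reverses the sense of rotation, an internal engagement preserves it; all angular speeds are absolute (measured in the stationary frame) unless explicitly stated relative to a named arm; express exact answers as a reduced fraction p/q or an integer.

902/871

class = fixed-axis compound train [4 meshes; 4 ratios multiply, 4 sense flips]
mesh 1 [66T→78T]: running ratio 11/13, sense −
mesh 2 [82T→55T]: running ratio 82/65, sense +
mesh 3 [55T→67T]: running ratio 902/871, sense −
mesh 4 [94T→94T]: running ratio 902/871, sense +
ω_out/ω_in = 902/871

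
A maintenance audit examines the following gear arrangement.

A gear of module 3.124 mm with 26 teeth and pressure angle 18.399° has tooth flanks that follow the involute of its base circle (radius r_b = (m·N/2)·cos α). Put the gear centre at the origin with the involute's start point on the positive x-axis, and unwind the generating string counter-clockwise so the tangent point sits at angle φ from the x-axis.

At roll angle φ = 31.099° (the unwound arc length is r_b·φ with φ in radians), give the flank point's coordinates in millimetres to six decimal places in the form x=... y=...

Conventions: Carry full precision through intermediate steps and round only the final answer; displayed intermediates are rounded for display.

x=43.801221 y=1.994194

single-mesh involute tooth geometry (26T wheel at module 3.124)
pitch radius r_p = m·N/2 = 3.124·26/2 = 40.612000
base radius r_b = r_p·cos α = 40.612000·cos 18.399° = 38.535976
roll angle φ = 31.099° = 0.54277994 rad
x = r_b·(cos φ + φ·sin φ) = 43.801221
y = r_b·(sin φ − φ·cos φ) = 1.994194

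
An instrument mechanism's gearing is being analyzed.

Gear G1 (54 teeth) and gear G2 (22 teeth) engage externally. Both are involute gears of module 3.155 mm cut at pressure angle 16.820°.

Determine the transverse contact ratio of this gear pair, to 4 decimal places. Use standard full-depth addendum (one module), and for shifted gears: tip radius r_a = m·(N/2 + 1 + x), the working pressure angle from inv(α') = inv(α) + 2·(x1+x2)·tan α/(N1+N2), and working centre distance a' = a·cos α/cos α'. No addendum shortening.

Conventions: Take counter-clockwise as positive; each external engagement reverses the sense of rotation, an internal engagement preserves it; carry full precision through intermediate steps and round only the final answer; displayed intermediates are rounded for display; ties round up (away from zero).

single-mesh involute tooth geometry (54T engaging 22T at module 3.155)
base radii: r_b1 = 81.540662, r_b2 = 33.220270
tip radii: r_a1 = 88.340000, r_a2 = 37.860000
no profile shift: α' = α, a' = a
action lengths: √(r_a1²−r_b1²) = 33.986410, √(r_a2²−r_b2²) = 18.160211
base pitch p_b = π·m·cos α = 9.487687
CR = (33.986410 + 18.160211 − 119.890000·sin 16.82000°)/9.487687 = 1.839704
contact ratio ≈ 1.8397

1.8397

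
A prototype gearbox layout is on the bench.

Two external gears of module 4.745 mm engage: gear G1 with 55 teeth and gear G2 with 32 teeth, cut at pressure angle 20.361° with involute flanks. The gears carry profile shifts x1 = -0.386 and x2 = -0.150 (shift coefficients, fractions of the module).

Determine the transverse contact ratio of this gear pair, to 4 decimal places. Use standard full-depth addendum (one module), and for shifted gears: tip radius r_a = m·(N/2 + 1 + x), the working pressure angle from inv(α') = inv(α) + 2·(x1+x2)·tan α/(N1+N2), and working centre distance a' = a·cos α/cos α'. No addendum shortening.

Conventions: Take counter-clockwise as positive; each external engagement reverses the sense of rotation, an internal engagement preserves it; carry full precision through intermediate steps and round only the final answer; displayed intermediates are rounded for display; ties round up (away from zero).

class = single-mesh tooth geometry [involute pair 55T × 32T, m = 4.745]
base radii: r_b1 = 122.334515, r_b2 = 71.176445
tip radii: r_a1 = 133.400930, r_a2 = 79.953250
inv(α') = inv(20.361°) + 2·(-0.386-0.150)·tan α/(55+32) = 0.01118265  ⇒  α' = 18.22609°
a' = a·cos α / cos α' = 206.4075·cos 20.361°/cos 18.22609° = 203.732264
action lengths: √(r_a1²−r_b1²) = 53.198444, √(r_a2²−r_b2²) = 36.420267
base pitch p_b = π·m·cos α = 13.975462
CR = (53.198444 + 36.420267 − 203.732264·sin 18.22609°)/13.975462 = 1.853097
contact ratio ≈ 1.8531

1.8531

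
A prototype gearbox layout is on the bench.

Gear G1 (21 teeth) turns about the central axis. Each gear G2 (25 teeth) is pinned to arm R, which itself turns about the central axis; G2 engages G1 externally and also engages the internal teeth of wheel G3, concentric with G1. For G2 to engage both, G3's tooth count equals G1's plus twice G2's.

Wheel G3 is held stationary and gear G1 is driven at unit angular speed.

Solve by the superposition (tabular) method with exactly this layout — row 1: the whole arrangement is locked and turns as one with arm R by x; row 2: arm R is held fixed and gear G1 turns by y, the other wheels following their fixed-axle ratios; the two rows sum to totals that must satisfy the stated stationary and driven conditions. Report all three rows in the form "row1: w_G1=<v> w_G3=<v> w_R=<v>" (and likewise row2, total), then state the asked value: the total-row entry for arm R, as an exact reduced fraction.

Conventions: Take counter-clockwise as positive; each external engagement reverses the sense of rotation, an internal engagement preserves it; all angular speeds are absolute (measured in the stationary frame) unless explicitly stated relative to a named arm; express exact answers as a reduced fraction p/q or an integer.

class = planetary set [G3 = 21+2·25 = 71; Willis about the carrier]
superposition row 1 [locked train]: every member turns x
row 2 — arm fixed, fixed-axis ratios: sun y, ring −(21/71)·y, arm 0
boundary: total ω_ring = x − (21/71)·y = 0 and total ω_sun = x + y = 1  ⇒  y = 71/92, x = 21/92
row 2 ring = −(21/71)·71/92 = -21/92
totals (row 1 + row 2): sun 21/92 + 71/92 = 1, ring 21/92 + (-21/92) = 0, arm 21/92 + 0 = 21/92
asked cell (total, arm) = 21/92

row1: w_G1=21/92 w_G3=21/92 w_R=21/92
row2: w_G1=71/92 w_G3=-21/92 w_R=0
total: w_G1=1 w_G3=0 w_R=21/92
asked value: 21/92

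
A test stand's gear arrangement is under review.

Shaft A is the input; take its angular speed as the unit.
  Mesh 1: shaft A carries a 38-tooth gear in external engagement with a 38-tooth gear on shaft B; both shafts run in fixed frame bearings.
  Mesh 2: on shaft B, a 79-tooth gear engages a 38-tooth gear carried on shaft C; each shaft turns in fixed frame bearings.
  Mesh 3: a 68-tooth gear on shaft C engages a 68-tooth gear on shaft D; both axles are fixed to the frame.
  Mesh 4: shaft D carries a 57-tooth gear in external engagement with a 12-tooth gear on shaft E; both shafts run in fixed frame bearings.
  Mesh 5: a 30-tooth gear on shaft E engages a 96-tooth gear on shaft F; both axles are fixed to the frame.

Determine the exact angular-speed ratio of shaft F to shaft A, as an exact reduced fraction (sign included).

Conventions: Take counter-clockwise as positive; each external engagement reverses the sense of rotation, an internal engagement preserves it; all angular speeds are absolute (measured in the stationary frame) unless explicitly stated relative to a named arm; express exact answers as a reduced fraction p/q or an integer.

class = fixed-axis compound train [5 meshes; 5 ratios multiply, 5 sense flips]
mesh 1 [38T→38T]: running ratio 1, sense −
mesh 2 [79T→38T]: running ratio 79/38, sense +
mesh 3 [68T→68T]: running ratio 79/38, sense −
mesh 4 [57T→12T]: running ratio 79/8, sense +
mesh 5 [30T→96T]: running ratio 395/128, sense −
ω_out/ω_in = -395/128

-395/128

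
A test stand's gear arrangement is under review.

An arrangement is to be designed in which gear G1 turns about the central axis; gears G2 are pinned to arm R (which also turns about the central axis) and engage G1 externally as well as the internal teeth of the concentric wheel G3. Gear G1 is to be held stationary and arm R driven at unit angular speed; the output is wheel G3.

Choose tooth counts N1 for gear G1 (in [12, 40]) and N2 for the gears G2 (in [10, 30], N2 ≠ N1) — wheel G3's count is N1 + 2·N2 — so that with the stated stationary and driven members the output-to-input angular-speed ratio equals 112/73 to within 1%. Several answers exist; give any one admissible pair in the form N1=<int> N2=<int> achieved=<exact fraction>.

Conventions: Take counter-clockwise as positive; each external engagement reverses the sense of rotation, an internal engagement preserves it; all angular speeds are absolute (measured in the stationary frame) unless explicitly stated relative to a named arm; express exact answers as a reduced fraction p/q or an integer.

N1=39 N2=17 achieved=112/73

topology: planetary set — design target 112/73, arm = carrier (Willis)
Willis with ω_sun = 0: ω_ring/ω_arm = (N1+N3)/N3; set equal to 112/73  ⇒  N3/N1 = 1/(112/73 − 1) = 73/39
N3 = N1 + 2·N2  ⇒  N2/N1 = (N3/N1 − 1)/2 = (73/39 − 1)/2 = 17/39
smallest multiple with N1 ≥ 12 and N2 ≥ 10: k = 1  ⇒  N1 = 1·39 = 39, N2 = 1·17 = 17 (N1 ≤ 40, N2 ≤ 30, N2 ≠ N1 ✓), N3 = 39 + 2·17 = 73
check: (N1+N3)/N3 with N1 = 39, N3 = 73 gives 112/73; |achieved − target| = 0 ≤ 28/1825 ✓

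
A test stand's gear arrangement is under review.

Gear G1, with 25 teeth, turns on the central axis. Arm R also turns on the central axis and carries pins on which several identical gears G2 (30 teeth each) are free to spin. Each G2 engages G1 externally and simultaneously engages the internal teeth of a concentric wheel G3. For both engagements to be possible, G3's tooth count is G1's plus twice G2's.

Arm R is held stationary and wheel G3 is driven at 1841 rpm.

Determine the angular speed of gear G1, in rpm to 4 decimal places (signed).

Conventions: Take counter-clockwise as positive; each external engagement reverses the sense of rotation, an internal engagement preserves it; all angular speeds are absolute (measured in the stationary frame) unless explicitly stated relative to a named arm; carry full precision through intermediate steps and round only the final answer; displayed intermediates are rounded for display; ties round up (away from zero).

planetary set (25T centre, 30T on arm, 85T internal) — Willis relation
normalise by the input: solve with ω_ring = 1, then scale by 1841 rpm
ring teeth: 25 + 2·30 = 85
25(ω_sun−ω_arm) = −85(ω_ring−ω_arm),  ω_arm = 0, ω_ring = 1
ω_sun = 0 − (85/25)(1−0) = -17/5
scale: ω_sun = -17/5 × 1841 rpm = -6259.4000 rpm

-6259.4000 rpm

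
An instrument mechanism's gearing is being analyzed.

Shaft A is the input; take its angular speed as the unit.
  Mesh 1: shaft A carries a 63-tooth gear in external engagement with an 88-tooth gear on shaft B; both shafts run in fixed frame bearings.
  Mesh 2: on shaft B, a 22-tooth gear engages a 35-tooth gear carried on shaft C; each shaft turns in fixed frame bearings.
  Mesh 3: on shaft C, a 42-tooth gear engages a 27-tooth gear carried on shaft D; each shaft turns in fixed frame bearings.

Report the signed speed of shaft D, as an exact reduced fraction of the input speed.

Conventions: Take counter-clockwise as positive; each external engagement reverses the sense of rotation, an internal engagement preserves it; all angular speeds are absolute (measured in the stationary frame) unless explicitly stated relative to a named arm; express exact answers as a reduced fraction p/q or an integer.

3-mesh fixed-axis compound train (all bearings frame-fixed)
mesh 1 [63T→88T]: |ω|/ω_in = 1×63/88 = 63/88, sense flips to −
mesh 2 [22T→35T]: |ω|/ω_in = (63/88)×22/35 = 9/20, sense flips to +
mesh 3 [42T→27T]: |ω|/ω_in = (9/20)×42/27 = 7/10, sense flips to −
signed output speed (× input speed) = -7/10

-7/10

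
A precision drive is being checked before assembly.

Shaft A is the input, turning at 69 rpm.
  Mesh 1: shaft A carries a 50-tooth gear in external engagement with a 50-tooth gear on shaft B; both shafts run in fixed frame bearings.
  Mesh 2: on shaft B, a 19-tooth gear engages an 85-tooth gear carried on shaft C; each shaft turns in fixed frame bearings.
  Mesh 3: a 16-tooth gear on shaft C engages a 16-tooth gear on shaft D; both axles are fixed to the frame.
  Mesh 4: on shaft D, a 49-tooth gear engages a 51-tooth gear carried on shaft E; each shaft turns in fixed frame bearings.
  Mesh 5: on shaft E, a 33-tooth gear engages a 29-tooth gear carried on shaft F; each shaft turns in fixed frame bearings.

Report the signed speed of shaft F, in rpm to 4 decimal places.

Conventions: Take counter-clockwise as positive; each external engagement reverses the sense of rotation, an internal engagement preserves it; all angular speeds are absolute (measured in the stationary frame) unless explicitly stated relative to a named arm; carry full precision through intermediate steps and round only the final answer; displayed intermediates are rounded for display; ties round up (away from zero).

topology: fixed-axis compound train — 5 meshes, A→F
mesh 1 [50T→50T]: ω = 69.0000×50/50 = 69.0000 rpm, sense flips to −
mesh 2 [19T→85T]: ω = 69.0000×19/85 = 15.4235 rpm, sense flips to +
mesh 3 [16T→16T]: ω = 15.4235×16/16 = 15.4235 rpm, sense flips to −
mesh 4 [49T→51T]: ω = 15.4235×49/51 = 14.8187 rpm, sense flips to +
mesh 5 [33T→29T]: ω = 14.8187×33/29 = 16.8626 rpm, sense flips to −
signed output speed = -16.8626 rpm

-16.8626 rpm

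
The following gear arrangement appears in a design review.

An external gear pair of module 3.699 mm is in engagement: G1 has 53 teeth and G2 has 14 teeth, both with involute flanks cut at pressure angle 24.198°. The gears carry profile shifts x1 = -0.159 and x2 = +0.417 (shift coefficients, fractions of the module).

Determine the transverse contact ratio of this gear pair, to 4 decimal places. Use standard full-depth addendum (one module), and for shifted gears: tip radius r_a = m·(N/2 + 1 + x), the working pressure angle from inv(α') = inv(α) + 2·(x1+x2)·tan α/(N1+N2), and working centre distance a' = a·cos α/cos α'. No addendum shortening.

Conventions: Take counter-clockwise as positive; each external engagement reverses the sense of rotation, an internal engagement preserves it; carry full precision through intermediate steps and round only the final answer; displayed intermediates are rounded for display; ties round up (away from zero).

single-mesh involute tooth geometry (53T engaging 14T at module 3.699)
base radii: r_b1 = 89.410609, r_b2 = 23.617897
tip radii: r_a1 = 101.134359, r_a2 = 31.134483
inv(α') = inv(24.198°) + 2·(-0.159+0.417)·tan α/(53+14) = 0.03050196  ⇒  α' = 25.13789°
a' = a·cos α / cos α' = 123.9165·cos 24.198°/cos 25.13789° = 124.853635
action lengths: √(r_a1²−r_b1²) = 47.264168, √(r_a2²−r_b2²) = 20.286720
base pitch p_b = π·m·cos α = 10.599687
CR = (47.264168 + 20.286720 − 124.853635·sin 25.13789°)/10.599687 = 1.369218
contact ratio ≈ 1.3692

1.3692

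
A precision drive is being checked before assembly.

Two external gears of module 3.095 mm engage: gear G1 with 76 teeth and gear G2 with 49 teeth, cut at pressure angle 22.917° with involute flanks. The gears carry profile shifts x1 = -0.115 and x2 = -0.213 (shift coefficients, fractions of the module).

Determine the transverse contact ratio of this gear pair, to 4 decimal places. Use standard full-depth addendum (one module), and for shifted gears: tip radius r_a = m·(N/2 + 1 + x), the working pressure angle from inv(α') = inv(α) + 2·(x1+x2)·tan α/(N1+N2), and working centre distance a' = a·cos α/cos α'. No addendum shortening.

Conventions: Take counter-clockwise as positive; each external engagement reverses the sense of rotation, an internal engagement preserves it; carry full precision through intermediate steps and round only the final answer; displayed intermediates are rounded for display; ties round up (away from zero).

class = single-mesh tooth geometry [involute pair 76T × 49T, m = 3.095]
base radii: r_b1 = 108.327032, r_b2 = 69.842429
tip radii: r_a1 = 120.349075, r_a2 = 78.263265
inv(α') = inv(22.917°) + 2·(-0.115-0.213)·tan α/(76+49) = 0.02057045  ⇒  α' = 22.17972°
a' = a·cos α / cos α' = 193.4375·cos 22.917°/cos 22.17972° = 192.406734
action lengths: √(r_a1²−r_b1²) = 52.432375, √(r_a2²−r_b2²) = 35.315348
base pitch p_b = π·m·cos α = 8.955774
CR = (52.432375 + 35.315348 − 192.406734·sin 22.17972°)/8.955774 = 1.687367
contact ratio ≈ 1.6874

1.6874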